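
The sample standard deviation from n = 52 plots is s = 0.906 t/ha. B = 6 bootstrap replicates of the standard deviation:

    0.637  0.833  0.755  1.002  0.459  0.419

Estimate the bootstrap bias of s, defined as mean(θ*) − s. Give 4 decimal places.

mean(θ*) = (0.637 + 0.833 + 0.755 + 1.002 + 0.459 + 0.419) / 6 = 0.68417
bias = 0.68417 − 0.906

bias = −0.2218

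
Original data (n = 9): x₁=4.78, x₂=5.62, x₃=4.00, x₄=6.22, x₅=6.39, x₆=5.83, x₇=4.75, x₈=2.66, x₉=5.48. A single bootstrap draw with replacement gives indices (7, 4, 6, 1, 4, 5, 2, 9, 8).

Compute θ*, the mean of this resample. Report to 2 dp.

Resample values: 4.75, 6.22, 5.83, 4.78, 6.22, 6.39, 5.62, 5.48, 2.66.
Mean = (4.75 + 6.22 + 5.83 + 4.78 + 6.22 + 6.39 + 5.62 + 5.48 + 2.66) / 9 = 47.950 / 9 = 5.33

θ* = 5.33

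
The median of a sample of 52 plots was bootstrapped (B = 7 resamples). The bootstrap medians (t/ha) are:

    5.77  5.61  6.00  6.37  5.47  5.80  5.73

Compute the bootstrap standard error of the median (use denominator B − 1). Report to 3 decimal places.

SE* = 0.292

Bootstrap SE is the standard deviation of the 7 replicate medians.
Mean of replicates: (5.77 + 5.61 + 6.00 + 6.37 + 5.47 + 5.80 + 5.73) / 7 = 40.7500 / 7 = 5.8214
Sum of squared deviations: (−0.0514)² + (−0.2114)² + (+0.1786)² + (+0.5486)² + (−0.3514)² + (−0.0214)² + (−0.0914)² = 0.5125
Variance = 0.5125 / 6 = 0.0854
SE* = √0.0854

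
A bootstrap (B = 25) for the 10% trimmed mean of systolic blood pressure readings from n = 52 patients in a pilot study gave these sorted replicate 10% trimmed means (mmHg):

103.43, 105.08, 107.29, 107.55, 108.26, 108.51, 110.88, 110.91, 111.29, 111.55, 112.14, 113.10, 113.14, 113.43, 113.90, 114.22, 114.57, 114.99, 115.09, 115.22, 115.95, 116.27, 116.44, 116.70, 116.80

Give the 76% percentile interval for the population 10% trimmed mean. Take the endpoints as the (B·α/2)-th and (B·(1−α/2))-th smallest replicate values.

α = 0.24; lower rank = 25 × 0.120 = 3; upper rank = 25 × 0.880 = 22.
The 3rd smallest replicate is 107.29; the 22nd is 116.27.

(107.29, 116.27)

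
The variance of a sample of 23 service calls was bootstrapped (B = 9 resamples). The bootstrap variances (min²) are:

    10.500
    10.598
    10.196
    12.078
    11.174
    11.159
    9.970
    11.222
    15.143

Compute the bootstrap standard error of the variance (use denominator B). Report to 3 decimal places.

Bootstrap SE is the standard deviation of the 9 replicate variances.
Mean of replicates: (10.500 + 10.598 + 10.196 + 12.078 + 11.174 + 11.159 + 9.970 + 11.222 + 15.143) / 9 = 102.0400 / 9 = 11.3378
Sum of squared deviations: (−0.8378)² + (−0.7398)² + (−1.1418)² + (+0.7402)² + (−0.1638)² + (−0.1788)² + (−1.3678)² + (−0.1158)² + (+3.8052)² = 19.5234
Variance = 19.5234 / 9 = 2.1693
SE* = √2.1693

SE* = 1.473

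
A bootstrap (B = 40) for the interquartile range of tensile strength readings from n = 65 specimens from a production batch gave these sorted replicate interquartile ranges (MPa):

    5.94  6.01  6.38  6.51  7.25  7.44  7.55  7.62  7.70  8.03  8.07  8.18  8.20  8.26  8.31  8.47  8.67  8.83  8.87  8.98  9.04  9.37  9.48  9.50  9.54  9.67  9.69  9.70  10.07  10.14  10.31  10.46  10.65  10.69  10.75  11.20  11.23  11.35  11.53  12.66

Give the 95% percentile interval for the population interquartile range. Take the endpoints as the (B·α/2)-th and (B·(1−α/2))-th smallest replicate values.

α = 0.05; lower rank = 40 × 0.025 = 1; upper rank = 40 × 0.975 = 39.
The 1st smallest replicate is 5.94; the 39th is 11.53.

(5.94, 11.53)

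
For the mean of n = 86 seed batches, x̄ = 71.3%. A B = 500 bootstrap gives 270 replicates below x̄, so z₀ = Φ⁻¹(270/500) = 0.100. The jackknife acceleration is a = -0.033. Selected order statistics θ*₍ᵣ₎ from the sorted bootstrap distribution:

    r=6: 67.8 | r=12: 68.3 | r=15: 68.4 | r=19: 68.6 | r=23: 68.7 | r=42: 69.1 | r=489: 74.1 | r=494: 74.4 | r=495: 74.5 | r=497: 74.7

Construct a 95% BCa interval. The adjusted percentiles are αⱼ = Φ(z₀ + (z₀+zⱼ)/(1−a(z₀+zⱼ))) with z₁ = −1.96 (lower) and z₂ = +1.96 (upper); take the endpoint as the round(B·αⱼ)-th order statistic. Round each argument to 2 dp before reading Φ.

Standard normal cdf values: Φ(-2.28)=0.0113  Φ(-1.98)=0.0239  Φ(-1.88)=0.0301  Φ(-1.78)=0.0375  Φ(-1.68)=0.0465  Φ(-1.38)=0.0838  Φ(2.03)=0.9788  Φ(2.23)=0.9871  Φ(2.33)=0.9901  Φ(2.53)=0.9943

(68.4, 74.1)

Lower: z₀ + z₁ = 0.100 + (-1.960) = -1.860; 1 − a(z₀+z₁) = 1 − (-0.033)(-1.860) = 0.9386; argument = 0.100 + (-1.860)/0.9386 = -1.8816 → -1.88.
α₁ = Φ(-1.88) = 0.0301; rank = round(500 × 0.0301) = 15; θ*₍15₎ = 68.4.
Upper: z₀ + z₂ = 2.060; 1 − a(z₀+z₂) = 1.0680; argument = 2.0289 → 2.03; α₂ = 0.9788; rank = 489; θ*₍489₎ = 74.1.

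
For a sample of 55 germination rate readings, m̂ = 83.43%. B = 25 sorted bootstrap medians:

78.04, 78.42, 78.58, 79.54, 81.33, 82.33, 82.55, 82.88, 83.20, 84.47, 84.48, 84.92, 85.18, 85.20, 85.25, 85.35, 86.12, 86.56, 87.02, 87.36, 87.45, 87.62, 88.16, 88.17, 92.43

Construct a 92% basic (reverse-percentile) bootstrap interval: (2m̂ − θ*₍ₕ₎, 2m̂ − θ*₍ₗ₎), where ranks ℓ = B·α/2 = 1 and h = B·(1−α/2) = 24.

(78.69, 88.82)

Percentile endpoints at ranks 1 and 24: θ*₍1₎ = 78.04, θ*₍24₎ = 88.17.
Basic interval reflects these around m̂:
  lower = 2 × 83.43 − 88.17 = 78.69
  upper = 2 × 83.43 − 78.04 = 88.82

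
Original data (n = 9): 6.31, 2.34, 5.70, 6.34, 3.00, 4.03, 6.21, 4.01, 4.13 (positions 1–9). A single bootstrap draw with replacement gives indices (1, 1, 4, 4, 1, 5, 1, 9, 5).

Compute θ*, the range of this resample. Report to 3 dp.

Resample values: 6.31, 6.31, 6.34, 6.34, 6.31, 3.00, 6.31, 4.13, 3.00.
Range = 6.34 − 3.00 = 3.340

θ* = 3.340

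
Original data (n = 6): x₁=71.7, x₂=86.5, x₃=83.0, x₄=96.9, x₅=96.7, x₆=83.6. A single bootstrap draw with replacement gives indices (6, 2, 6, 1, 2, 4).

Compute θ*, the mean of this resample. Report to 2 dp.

Resample values: 83.6, 86.5, 83.6, 71.7, 86.5, 96.9.
Mean = (83.6 + 86.5 + 83.6 + 71.7 + 86.5 + 96.9) / 6 = 508.80 / 6 = 84.80

θ* = 84.80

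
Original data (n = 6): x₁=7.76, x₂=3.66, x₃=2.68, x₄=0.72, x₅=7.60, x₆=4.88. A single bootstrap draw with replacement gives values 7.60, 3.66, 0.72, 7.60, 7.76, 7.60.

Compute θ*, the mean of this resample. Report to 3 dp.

Mean = (7.60 + 3.66 + 0.72 + 7.60 + 7.76 + 7.60) / 6 = 34.940 / 6 = 5.823

θ* = 5.823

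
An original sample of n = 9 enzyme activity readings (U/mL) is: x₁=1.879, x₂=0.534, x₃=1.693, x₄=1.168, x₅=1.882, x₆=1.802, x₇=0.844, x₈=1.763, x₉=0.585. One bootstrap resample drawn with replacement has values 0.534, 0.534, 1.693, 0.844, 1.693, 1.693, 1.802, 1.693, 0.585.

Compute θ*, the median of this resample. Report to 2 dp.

Sorted: 0.534, 0.534, 0.585, 0.844, 1.693, 1.693, 1.693, 1.693, 1.802
Median = middle value = 1.69

θ* = 1.69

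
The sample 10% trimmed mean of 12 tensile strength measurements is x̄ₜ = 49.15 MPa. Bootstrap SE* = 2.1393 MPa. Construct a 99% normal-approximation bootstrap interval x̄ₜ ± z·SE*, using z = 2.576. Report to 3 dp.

Margin = 2.576 × 2.1393 = 5.5108
Interval: 49.15 ± 5.5108

(43.639, 54.661)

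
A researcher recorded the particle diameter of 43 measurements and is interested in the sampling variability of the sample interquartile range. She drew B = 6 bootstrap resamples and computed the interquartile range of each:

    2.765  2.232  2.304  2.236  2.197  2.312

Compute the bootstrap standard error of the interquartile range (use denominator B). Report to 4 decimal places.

Bootstrap SE is the standard deviation of the 6 replicate interquartile ranges.
Mean of replicates: (2.765 + 2.232 + 2.304 + 2.236 + 2.197 + 2.312) / 6 = 14.04600 / 6 = 2.34100
Sum of squared deviations: (+0.42400)² + (−0.10900)² + (−0.03700)² + (−0.10500)² + (−0.14400)² + (−0.02900)² = 0.22563
Variance = 0.22563 / 6 = 0.03760
SE* = √0.03760

SE* = 0.1939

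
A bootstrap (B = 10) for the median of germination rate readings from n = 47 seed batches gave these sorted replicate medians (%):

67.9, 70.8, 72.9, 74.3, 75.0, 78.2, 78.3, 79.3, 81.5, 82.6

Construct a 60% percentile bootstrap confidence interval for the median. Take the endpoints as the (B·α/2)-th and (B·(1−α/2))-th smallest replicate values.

(70.8, 79.3)

α = 0.40; lower rank = 10 × 0.200 = 2; upper rank = 10 × 0.800 = 8.
The 2nd smallest replicate is 70.8; the 8th is 79.3.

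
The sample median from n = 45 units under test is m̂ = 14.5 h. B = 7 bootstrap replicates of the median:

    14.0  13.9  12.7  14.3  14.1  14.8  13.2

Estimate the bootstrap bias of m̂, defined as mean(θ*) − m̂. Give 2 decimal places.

bias = −0.64

mean(θ*) = (14.0 + 13.9 + 12.7 + 14.3 + 14.1 + 14.8 + 13.2) / 7 = 13.857
bias = 13.857 − 14.5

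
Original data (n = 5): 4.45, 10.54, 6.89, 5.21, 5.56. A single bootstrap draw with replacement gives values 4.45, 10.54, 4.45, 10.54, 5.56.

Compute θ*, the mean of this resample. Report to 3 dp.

θ* = 7.108

Mean = (4.45 + 10.54 + 4.45 + 10.54 + 5.56) / 5 = 35.540 / 5 = 7.108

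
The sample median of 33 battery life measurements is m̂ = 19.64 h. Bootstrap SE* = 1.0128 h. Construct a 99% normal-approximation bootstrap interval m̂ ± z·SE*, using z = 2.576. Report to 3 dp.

(17.031, 22.249)

Margin = 2.576 × 1.0128 = 2.6090
Interval: 19.64 ± 2.6090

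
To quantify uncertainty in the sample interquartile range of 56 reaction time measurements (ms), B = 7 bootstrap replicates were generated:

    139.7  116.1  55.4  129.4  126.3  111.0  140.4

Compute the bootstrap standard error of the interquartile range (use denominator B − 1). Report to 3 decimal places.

Bootstrap SE is the standard deviation of the 7 replicate interquartile ranges.
Mean of replicates: (139.7 + 116.1 + 55.4 + 129.4 + 126.3 + 111.0 + 140.4) / 7 = 818.3000 / 7 = 116.9000
Sum of squared deviations: (+22.8000)² + (−0.8000)² + (−61.5000)² + (+12.5000)² + (+9.4000)² + (−5.9000)² + (+23.5000)² = 5134.4000
Variance = 5134.4000 / 6 = 855.7333
SE* = √855.7333

SE* = 29.253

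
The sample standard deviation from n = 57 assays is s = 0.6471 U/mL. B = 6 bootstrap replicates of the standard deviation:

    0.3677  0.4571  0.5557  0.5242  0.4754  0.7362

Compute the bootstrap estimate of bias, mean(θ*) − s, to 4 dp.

mean(θ*) = (0.3677 + 0.4571 + 0.5557 + 0.5242 + 0.4754 + 0.7362) / 6 = 0.51938
bias = 0.51938 − 0.6471

bias = −0.1277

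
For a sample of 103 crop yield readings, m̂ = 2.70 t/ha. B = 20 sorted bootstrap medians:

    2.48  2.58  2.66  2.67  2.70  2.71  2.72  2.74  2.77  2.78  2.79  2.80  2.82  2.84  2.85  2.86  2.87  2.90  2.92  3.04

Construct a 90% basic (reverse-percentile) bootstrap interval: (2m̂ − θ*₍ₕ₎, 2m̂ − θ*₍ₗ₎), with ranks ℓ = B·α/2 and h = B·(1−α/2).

Percentile endpoints at ranks 1 and 19: θ*₍1₎ = 2.48, θ*₍19₎ = 2.92.
Basic interval reflects these around m̂:
  lower = 2 × 2.70 − 2.92 = 2.48
  upper = 2 × 2.70 − 2.48 = 2.92

(2.48, 2.92)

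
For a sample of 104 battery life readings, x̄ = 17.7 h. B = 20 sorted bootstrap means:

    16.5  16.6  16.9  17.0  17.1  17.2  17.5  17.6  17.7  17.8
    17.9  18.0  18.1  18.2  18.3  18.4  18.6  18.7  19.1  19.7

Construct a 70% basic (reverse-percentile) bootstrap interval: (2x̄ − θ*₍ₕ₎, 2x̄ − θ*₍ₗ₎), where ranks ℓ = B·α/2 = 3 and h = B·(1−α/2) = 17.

(16.8, 18.5)

Percentile endpoints at ranks 3 and 17: θ*₍3₎ = 16.9, θ*₍17₎ = 18.6.
Basic interval reflects these around x̄:
  lower = 2 × 17.7 − 18.6 = 16.8
  upper = 2 × 17.7 − 16.9 = 18.5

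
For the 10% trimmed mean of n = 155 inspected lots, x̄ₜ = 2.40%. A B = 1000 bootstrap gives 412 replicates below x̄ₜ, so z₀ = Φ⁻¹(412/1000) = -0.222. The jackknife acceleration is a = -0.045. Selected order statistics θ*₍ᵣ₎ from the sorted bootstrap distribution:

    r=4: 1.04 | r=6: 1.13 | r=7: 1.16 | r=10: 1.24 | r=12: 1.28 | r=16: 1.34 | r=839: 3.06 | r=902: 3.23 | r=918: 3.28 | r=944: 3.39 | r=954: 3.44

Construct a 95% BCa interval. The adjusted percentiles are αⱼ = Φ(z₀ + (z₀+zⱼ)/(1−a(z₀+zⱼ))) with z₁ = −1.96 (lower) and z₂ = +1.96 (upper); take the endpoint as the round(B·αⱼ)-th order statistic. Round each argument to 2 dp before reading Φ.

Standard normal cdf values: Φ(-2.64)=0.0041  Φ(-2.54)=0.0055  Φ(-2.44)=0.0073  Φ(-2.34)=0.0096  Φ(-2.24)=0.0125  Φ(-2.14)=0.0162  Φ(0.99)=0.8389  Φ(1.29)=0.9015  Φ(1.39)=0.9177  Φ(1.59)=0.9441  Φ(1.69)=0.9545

(1.04, 3.28)

Lower: z₀ + z₁ = -0.222 + (-1.960) = -2.182; 1 − a(z₀+z₁) = 1 − (-0.045)(-2.182) = 0.9018; argument = -0.222 + (-2.182)/0.9018 = -2.6416 → -2.64.
α₁ = Φ(-2.64) = 0.0041; rank = round(1000 × 0.0041) = 4; θ*₍4₎ = 1.04.
Upper: z₀ + z₂ = 1.738; 1 − a(z₀+z₂) = 1.0782; argument = 1.3899 → 1.39; α₂ = 0.9177; rank = 918; θ*₍918₎ = 3.28.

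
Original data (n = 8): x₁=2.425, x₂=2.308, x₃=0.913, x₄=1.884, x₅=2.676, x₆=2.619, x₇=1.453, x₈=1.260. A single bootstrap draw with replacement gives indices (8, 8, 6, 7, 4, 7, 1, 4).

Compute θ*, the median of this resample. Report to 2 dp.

Resample values: 1.260, 1.260, 2.619, 1.453, 1.884, 1.453, 2.425, 1.884.
Sorted: 1.260, 1.260, 1.453, 1.453, 1.884, 1.884, 2.425, 2.619
Median = average of the two middle values = 1.67

θ* = 1.67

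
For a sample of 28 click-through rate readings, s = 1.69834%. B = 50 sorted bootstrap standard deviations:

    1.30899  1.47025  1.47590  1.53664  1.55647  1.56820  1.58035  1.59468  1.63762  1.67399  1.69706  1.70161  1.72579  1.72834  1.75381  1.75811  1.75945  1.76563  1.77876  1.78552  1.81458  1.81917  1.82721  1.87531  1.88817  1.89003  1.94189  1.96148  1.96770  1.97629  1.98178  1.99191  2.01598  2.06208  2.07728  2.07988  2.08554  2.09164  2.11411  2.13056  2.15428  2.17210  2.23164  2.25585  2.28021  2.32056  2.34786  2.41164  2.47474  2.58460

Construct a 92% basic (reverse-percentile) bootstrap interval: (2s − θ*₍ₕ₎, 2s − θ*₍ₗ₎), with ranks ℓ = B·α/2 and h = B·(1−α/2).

Percentile endpoints at ranks 2 and 48: θ*₍2₎ = 1.47025, θ*₍48₎ = 2.41164.
Basic interval reflects these around s:
  lower = 2 × 1.69834 − 2.41164 = 0.98504
  upper = 2 × 1.69834 − 1.47025 = 1.92643

(0.98504, 1.92643)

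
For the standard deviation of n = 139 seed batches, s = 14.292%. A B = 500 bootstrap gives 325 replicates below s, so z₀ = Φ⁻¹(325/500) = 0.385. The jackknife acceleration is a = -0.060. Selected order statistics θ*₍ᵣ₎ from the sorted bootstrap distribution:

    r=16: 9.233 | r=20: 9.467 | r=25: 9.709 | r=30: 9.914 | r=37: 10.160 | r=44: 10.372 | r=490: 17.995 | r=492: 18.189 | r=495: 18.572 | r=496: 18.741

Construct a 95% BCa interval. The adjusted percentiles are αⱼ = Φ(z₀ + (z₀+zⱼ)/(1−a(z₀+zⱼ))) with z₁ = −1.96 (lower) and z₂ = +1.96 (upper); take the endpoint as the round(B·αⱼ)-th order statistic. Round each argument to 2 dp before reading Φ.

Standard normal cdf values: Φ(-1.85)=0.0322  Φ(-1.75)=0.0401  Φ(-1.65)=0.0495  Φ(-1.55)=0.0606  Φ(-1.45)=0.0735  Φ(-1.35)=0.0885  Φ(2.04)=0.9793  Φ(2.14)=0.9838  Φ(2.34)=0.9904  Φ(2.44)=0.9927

(10.372, 18.741)

Lower: z₀ + z₁ = 0.385 + (-1.960) = -1.575; 1 − a(z₀+z₁) = 1 − (-0.060)(-1.575) = 0.9055; argument = 0.385 + (-1.575)/0.9055 = -1.3544 → -1.35.
α₁ = Φ(-1.35) = 0.0885; rank = round(500 × 0.0885) = 44; θ*₍44₎ = 10.372.
Upper: z₀ + z₂ = 2.345; 1 − a(z₀+z₂) = 1.1407; argument = 2.4408 → 2.44; α₂ = 0.9927; rank = 496; θ*₍496₎ = 18.741.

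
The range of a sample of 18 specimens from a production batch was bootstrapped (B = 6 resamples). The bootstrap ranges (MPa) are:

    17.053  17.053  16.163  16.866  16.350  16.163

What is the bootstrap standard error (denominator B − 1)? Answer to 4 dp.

Bootstrap SE is the standard deviation of the 6 replicate ranges.
Mean of replicates: (17.053 + 17.053 + 16.163 + 16.866 + 16.350 + 16.163) / 6 = 99.64800 / 6 = 16.60800
Sum of squared deviations: (+0.44500)² + (+0.44500)² + (−0.44500)² + (+0.25800)² + (−0.25800)² + (−0.44500)² = 0.92523
Variance = 0.92523 / 5 = 0.18505
SE* = √0.18505

SE* = 0.4302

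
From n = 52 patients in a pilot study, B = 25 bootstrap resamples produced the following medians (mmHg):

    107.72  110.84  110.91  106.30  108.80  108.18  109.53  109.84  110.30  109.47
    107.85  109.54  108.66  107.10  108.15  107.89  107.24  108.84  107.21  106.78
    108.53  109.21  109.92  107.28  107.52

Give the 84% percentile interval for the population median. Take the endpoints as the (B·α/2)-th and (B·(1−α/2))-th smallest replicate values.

Sorted replicates: 106.30, 106.78, 107.10, 107.21, 107.24, 107.28, 107.52, 107.72, 107.85, 107.89, 108.15, 108.18, 108.53, 108.66, 108.80, 108.84, 109.21, 109.47, 109.53, 109.54, 109.84, 109.92, 110.30, 110.84, 110.91
α = 0.16; lower rank = 25 × 0.080 = 2; upper rank = 25 × 0.920 = 23.
The 2nd smallest replicate is 106.78; the 23rd is 110.30.

(106.78, 110.30)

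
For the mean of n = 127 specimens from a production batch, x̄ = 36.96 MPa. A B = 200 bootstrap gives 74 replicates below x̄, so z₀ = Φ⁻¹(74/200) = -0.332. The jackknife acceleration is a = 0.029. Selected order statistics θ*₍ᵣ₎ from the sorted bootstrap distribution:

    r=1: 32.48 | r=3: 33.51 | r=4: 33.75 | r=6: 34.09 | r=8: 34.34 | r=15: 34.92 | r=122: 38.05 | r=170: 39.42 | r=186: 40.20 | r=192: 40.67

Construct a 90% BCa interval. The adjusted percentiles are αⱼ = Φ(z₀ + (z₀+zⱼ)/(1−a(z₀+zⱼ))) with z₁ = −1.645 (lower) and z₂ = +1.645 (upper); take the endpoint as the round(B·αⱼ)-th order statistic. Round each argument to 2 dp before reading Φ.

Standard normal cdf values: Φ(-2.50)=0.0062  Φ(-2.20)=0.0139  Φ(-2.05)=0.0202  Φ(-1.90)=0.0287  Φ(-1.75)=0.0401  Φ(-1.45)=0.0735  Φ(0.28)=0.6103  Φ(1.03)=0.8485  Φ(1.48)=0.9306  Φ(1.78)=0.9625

(33.51, 39.42)

Lower: z₀ + z₁ = -0.332 + (-1.645) = -1.977; 1 − a(z₀+z₁) = 1 − (0.029)(-1.977) = 1.0573; argument = -0.332 + (-1.977)/1.0573 = -2.2018 → -2.20.
α₁ = Φ(-2.20) = 0.0139; rank = round(200 × 0.0139) = 3; θ*₍3₎ = 33.51.
Upper: z₀ + z₂ = 1.313; 1 − a(z₀+z₂) = 0.9619; argument = 1.0330 → 1.03; α₂ = 0.8485; rank = 170; θ*₍170₎ = 39.42.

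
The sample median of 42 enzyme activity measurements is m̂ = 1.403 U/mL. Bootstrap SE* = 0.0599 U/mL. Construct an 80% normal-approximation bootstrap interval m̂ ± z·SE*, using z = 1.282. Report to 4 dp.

(1.3262, 1.4798)

Margin = 1.282 × 0.0599 = 0.07679
Interval: 1.403 ± 0.07679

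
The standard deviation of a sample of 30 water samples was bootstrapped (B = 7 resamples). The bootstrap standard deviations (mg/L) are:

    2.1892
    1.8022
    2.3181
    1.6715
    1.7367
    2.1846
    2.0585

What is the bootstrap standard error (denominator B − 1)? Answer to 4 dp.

Bootstrap SE is the standard deviation of the 7 replicate standard deviations.
Mean of replicates: (2.1892 + 1.8022 + 2.3181 + 1.6715 + 1.7367 + 2.1846 + 2.0585) / 7 = 13.960800 / 7 = 1.994400
Sum of squared deviations: (+0.194800)² + (−0.192200)² + (+0.323700)² + (−0.322900)² + (−0.257700)² + (+0.190200)² + (+0.064100)² = 0.390628
Variance = 0.390628 / 6 = 0.065105
SE* = √0.065105

SE* = 0.2552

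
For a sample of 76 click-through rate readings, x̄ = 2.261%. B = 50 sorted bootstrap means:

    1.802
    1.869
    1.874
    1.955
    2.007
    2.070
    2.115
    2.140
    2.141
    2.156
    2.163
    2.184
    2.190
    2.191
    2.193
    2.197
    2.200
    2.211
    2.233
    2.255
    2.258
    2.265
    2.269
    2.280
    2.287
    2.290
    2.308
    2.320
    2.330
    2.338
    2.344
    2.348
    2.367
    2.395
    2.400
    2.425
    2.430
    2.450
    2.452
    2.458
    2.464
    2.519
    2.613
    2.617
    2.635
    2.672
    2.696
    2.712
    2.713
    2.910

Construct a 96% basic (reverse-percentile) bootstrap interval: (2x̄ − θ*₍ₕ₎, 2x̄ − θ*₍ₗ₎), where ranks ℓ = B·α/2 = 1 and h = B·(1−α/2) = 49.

(1.809, 2.720)

Percentile endpoints at ranks 1 and 49: θ*₍1₎ = 1.802, θ*₍49₎ = 2.713.
Basic interval reflects these around x̄:
  lower = 2 × 2.261 − 2.713 = 1.809
  upper = 2 × 2.261 − 1.802 = 2.720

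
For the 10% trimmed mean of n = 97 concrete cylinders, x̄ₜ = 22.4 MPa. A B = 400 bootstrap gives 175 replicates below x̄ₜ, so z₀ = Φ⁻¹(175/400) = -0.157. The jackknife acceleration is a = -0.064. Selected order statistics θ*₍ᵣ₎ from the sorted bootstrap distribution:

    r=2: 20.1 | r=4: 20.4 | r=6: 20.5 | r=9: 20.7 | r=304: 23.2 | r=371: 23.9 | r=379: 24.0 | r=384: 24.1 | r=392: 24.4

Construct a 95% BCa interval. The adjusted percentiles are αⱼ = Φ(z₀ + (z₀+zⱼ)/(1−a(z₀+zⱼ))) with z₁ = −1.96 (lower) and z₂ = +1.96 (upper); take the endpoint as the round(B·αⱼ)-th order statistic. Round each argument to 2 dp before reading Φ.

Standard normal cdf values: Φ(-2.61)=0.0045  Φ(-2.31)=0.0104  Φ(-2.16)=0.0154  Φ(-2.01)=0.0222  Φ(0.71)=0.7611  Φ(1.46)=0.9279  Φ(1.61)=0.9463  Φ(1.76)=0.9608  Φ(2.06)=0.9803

Lower: z₀ + z₁ = -0.157 + (-1.960) = -2.117; 1 − a(z₀+z₁) = 1 − (-0.064)(-2.117) = 0.8645; argument = -0.157 + (-2.117)/0.8645 = -2.6058 → -2.61.
α₁ = Φ(-2.61) = 0.0045; rank = round(400 × 0.0045) = 2; θ*₍2₎ = 20.1.
Upper: z₀ + z₂ = 1.803; 1 − a(z₀+z₂) = 1.1154; argument = 1.4595 → 1.46; α₂ = 0.9279; rank = 371; θ*₍371₎ = 23.9.

(20.1, 23.9)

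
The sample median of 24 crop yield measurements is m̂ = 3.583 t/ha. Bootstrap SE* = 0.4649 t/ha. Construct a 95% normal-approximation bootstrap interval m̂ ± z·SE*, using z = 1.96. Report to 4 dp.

(2.6718, 4.4942)

Margin = 1.96 × 0.4649 = 0.91120
Interval: 3.583 ± 0.91120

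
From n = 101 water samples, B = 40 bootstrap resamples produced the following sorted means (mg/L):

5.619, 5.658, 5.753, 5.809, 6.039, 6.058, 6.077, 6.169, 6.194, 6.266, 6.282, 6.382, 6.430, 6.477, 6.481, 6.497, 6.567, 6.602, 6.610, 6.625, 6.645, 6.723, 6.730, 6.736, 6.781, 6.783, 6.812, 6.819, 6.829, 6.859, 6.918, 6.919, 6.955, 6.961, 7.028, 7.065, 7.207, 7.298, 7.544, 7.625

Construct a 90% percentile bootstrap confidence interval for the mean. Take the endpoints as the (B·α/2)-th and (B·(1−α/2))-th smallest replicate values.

α = 0.10; lower rank = 40 × 0.050 = 2; upper rank = 40 × 0.950 = 38.
The 2nd smallest replicate is 5.658; the 38th is 7.298.

(5.658, 7.298)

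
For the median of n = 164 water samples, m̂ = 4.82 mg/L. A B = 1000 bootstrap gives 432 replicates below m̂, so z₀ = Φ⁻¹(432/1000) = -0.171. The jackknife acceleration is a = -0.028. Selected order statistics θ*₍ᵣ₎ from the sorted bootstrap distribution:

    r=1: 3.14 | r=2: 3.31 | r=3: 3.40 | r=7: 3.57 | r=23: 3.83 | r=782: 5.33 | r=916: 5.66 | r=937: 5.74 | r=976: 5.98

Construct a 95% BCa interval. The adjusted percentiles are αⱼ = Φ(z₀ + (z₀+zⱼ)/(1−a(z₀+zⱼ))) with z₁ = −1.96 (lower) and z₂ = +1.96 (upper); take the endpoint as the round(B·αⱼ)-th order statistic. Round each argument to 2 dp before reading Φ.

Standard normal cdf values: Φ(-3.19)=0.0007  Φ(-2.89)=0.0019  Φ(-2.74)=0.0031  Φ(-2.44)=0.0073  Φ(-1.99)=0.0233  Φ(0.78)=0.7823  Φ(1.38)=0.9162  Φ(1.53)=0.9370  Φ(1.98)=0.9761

(3.57, 5.74)

Lower: z₀ + z₁ = -0.171 + (-1.960) = -2.131; 1 − a(z₀+z₁) = 1 − (-0.028)(-2.131) = 0.9403; argument = -0.171 + (-2.131)/0.9403 = -2.4372 → -2.44.
α₁ = Φ(-2.44) = 0.0073; rank = round(1000 × 0.0073) = 7; θ*₍7₎ = 3.57.
Upper: z₀ + z₂ = 1.789; 1 − a(z₀+z₂) = 1.0501; argument = 1.5327 → 1.53; α₂ = 0.9370; rank = 937; θ*₍937₎ = 5.74.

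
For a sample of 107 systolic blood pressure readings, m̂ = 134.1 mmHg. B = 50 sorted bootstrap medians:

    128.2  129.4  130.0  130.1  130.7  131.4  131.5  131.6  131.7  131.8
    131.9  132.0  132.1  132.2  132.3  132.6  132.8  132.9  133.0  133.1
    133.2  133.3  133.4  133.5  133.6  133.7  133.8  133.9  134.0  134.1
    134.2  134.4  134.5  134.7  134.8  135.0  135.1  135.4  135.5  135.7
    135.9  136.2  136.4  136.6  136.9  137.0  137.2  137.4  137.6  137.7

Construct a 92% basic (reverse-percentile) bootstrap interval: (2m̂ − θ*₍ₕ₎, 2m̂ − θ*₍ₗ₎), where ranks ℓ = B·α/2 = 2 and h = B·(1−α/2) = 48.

(130.8, 138.8)

Percentile endpoints at ranks 2 and 48: θ*₍2₎ = 129.4, θ*₍48₎ = 137.4.
Basic interval reflects these around m̂:
  lower = 2 × 134.1 − 137.4 = 130.8
  upper = 2 × 134.1 − 129.4 = 138.8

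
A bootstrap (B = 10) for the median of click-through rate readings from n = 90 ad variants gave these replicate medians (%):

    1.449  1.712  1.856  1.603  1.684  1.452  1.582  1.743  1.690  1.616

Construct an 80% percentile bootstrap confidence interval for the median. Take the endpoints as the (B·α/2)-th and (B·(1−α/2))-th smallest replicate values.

Sorted replicates: 1.449, 1.452, 1.582, 1.603, 1.616, 1.684, 1.690, 1.712, 1.743, 1.856
α = 0.20; lower rank = 10 × 0.100 = 1; upper rank = 10 × 0.900 = 9.
The 1st smallest replicate is 1.449; the 9th is 1.743.

(1.449, 1.743)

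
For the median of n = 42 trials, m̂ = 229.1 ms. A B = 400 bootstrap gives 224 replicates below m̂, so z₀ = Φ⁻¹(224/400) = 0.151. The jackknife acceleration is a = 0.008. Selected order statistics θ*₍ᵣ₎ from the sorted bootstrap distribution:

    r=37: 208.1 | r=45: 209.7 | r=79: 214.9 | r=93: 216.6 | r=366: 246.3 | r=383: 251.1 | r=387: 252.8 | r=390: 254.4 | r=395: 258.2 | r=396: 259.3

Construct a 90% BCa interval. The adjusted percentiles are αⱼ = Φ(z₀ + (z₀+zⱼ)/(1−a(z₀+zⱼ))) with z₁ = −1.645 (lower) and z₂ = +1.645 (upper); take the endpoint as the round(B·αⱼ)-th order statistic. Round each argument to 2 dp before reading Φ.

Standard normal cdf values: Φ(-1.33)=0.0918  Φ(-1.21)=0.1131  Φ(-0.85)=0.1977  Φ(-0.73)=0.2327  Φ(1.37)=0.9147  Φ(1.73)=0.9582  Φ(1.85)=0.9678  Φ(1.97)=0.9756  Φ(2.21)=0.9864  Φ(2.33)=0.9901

(208.1, 254.4)

Lower: z₀ + z₁ = 0.151 + (-1.645) = -1.494; 1 − a(z₀+z₁) = 1 − (0.008)(-1.494) = 1.0120; argument = 0.151 + (-1.494)/1.0120 = -1.3254 → -1.33.
α₁ = Φ(-1.33) = 0.0918; rank = round(400 × 0.0918) = 37; θ*₍37₎ = 208.1.
Upper: z₀ + z₂ = 1.796; 1 − a(z₀+z₂) = 0.9856; argument = 1.9732 → 1.97; α₂ = 0.9756; rank = 390; θ*₍390₎ = 254.4.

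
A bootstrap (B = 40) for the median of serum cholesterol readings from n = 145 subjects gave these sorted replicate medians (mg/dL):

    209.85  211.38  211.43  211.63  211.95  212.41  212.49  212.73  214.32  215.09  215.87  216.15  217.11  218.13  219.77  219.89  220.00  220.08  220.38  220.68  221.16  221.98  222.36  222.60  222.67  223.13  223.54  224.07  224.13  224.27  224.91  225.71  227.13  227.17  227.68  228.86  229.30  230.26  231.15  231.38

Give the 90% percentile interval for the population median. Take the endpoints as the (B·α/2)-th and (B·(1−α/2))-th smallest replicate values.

(211.38, 230.26)

α = 0.10; lower rank = 40 × 0.050 = 2; upper rank = 40 × 0.950 = 38.
The 2nd smallest replicate is 211.38; the 38th is 230.26.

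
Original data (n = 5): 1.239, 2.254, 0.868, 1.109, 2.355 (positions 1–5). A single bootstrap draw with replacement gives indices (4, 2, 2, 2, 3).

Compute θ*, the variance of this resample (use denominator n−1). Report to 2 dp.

θ* = 0.49

Resample values: 1.109, 2.254, 2.254, 2.254, 0.868.
Mean = 1.7478; sum of squared deviations = 1.9508
s² = 1.9508 / 4 = 0.4877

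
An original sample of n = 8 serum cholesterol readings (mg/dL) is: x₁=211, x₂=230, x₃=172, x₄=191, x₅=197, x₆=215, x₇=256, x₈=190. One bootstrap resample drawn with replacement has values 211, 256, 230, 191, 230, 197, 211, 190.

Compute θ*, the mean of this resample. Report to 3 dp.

θ* = 214.500

Mean = (211 + 256 + 230 + 191 + 230 + 197 + 211 + 190) / 8 = 1716.0 / 8 = 214.500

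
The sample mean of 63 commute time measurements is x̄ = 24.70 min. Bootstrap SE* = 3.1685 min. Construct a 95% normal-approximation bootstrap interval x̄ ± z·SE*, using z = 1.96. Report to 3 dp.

(18.490, 30.910)

Margin = 1.96 × 3.1685 = 6.2103
Interval: 24.70 ± 6.2103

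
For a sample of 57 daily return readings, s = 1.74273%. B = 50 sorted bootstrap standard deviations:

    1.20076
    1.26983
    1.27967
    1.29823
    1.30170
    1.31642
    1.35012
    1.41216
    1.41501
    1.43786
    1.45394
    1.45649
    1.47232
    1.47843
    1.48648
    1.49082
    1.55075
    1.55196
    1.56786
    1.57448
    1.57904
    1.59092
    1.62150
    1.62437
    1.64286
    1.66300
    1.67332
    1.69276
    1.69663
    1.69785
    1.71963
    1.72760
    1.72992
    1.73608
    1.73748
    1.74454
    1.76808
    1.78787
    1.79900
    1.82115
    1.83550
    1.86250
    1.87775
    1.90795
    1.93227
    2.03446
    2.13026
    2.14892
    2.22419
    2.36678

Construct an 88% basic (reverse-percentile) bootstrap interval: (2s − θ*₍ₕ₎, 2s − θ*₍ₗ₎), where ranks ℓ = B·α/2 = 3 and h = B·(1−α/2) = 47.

Percentile endpoints at ranks 3 and 47: θ*₍3₎ = 1.27967, θ*₍47₎ = 2.13026.
Basic interval reflects these around s:
  lower = 2 × 1.74273 − 2.13026 = 1.35520
  upper = 2 × 1.74273 − 1.27967 = 2.20579

(1.35520, 2.20579)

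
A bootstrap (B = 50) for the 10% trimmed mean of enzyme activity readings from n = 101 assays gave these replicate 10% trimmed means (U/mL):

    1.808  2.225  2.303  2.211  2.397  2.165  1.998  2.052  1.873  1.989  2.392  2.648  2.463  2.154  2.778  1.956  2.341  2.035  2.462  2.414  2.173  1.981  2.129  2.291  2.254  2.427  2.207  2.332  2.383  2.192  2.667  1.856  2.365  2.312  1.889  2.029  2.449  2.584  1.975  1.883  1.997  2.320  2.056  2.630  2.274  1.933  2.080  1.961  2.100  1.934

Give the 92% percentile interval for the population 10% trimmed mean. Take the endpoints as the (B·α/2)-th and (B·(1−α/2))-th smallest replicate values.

(1.856, 2.648)

Sorted replicates: 1.808, 1.856, 1.873, 1.883, 1.889, 1.933, 1.934, 1.956, 1.961, 1.975, 1.981, 1.989, 1.997, 1.998, 2.029, 2.035, 2.052, 2.056, 2.080, 2.100, 2.129, 2.154, 2.165, 2.173, 2.192, 2.207, 2.211, 2.225, 2.254, 2.274, 2.291, 2.303, 2.312, 2.320, 2.332, 2.341, 2.365, 2.383, 2.392, 2.397, 2.414, 2.427, 2.449, 2.462, 2.463, 2.584, 2.630, 2.648, 2.667, 2.778
α = 0.08; lower rank = 50 × 0.040 = 2; upper rank = 50 × 0.960 = 48.
The 2nd smallest replicate is 1.856; the 48th is 2.648.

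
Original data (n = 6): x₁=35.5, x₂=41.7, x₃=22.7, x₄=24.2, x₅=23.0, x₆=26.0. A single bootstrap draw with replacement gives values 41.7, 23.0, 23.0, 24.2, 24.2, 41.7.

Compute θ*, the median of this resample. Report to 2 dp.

θ* = 24.20

Sorted: 23.0, 23.0, 24.2, 24.2, 41.7, 41.7
Median = average of the two middle values = 24.20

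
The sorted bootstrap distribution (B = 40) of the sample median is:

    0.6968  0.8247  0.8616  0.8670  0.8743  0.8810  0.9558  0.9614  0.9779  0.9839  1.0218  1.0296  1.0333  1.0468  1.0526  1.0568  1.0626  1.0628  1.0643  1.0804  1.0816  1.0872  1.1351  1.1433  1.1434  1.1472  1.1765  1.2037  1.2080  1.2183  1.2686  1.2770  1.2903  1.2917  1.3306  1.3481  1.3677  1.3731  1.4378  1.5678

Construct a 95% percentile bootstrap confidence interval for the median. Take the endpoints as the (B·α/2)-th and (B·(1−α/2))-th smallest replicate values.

(0.6968, 1.4378)

α = 0.05; lower rank = 40 × 0.025 = 1; upper rank = 40 × 0.975 = 39.
The 1st smallest replicate is 0.6968; the 39th is 1.4378.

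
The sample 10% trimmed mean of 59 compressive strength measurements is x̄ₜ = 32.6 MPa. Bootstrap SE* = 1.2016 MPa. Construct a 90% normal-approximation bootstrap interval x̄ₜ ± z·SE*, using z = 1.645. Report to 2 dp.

(30.62, 34.58)

Margin = 1.645 × 1.2016 = 1.977
Interval: 32.6 ± 1.977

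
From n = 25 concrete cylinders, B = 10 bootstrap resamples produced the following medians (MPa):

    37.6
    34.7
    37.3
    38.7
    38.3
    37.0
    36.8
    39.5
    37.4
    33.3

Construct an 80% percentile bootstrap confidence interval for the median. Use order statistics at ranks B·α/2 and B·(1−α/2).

(33.3, 38.7)

Sorted replicates: 33.3, 34.7, 36.8, 37.0, 37.3, 37.4, 37.6, 38.3, 38.7, 39.5
α = 0.20; lower rank = 10 × 0.100 = 1; upper rank = 10 × 0.900 = 9.
The 1st smallest replicate is 33.3; the 9th is 38.7.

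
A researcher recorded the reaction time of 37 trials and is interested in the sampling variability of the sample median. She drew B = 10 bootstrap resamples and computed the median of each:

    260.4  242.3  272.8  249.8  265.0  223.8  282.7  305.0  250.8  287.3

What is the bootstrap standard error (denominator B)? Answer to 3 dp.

SE* = 22.645

Bootstrap SE is the standard deviation of the 10 replicate medians.
Mean of replicates: (260.4 + 242.3 + 272.8 + 249.8 + 265.0 + 223.8 + 282.7 + 305.0 + 250.8 + 287.3) / 10 = 2639.9000 / 10 = 263.9900
Sum of squared deviations: (−3.5900)² + (−21.6900)² + (+8.8100)² + (−14.1900)² + (+1.0100)² + (−40.1900)² + (+18.7100)² + (+41.0100)² + (−13.1900)² + (+23.3100)² = 5127.7890
Variance = 5127.7890 / 10 = 512.7789
SE* = √512.7789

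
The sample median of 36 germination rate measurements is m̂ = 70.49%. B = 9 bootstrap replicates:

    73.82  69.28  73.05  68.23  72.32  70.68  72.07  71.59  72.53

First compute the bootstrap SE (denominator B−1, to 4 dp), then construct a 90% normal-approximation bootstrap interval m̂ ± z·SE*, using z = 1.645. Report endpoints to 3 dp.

(67.516, 73.464)

Mean of replicates = 71.5078; sum of squared deviations = 26.1444; SE* = √(26.1444/8) = 1.8078
Margin = 1.645 × 1.8078 = 2.9738
Interval: 70.49 ± 2.9738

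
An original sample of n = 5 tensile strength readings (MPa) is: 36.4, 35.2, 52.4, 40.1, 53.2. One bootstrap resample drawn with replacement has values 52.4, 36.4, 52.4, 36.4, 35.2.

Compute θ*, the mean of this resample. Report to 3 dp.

θ* = 42.560

Mean = (52.4 + 36.4 + 52.4 + 36.4 + 35.2) / 5 = 212.80 / 5 = 42.560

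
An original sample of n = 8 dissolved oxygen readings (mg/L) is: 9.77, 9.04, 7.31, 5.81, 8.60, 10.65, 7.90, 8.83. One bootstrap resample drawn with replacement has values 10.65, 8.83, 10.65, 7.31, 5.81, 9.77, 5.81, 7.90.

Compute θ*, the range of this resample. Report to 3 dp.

θ* = 4.840

Range = 10.65 − 5.81 = 4.840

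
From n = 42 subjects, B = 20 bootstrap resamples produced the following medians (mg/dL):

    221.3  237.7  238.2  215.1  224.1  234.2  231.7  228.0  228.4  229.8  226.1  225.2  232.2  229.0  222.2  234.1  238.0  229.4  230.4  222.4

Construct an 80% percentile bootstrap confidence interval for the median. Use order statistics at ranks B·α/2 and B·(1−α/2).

Sorted replicates: 215.1, 221.3, 222.2, 222.4, 224.1, 225.2, 226.1, 228.0, 228.4, 229.0, 229.4, 229.8, 230.4, 231.7, 232.2, 234.1, 234.2, 237.7, 238.0, 238.2
α = 0.20; lower rank = 20 × 0.100 = 2; upper rank = 20 × 0.900 = 18.
The 2nd smallest replicate is 221.3; the 18th is 237.7.

(221.3, 237.7)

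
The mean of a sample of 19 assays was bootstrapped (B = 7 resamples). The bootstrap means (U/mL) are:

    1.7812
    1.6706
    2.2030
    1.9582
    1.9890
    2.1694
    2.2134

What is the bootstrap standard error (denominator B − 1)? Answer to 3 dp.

SE* = 0.214

Bootstrap SE is the standard deviation of the 7 replicate means.
Mean of replicates: (1.7812 + 1.6706 + 2.2030 + 1.9582 + 1.9890 + 2.1694 + 2.2134) / 7 = 13.98480 / 7 = 1.99783
Sum of squared deviations: (−0.21663)² + (−0.32723)² + (+0.20517)² + (−0.03963)² + (−0.00883)² + (+0.17157)² + (+0.21557)² = 0.27366
Variance = 0.27366 / 6 = 0.04561
SE* = √0.04561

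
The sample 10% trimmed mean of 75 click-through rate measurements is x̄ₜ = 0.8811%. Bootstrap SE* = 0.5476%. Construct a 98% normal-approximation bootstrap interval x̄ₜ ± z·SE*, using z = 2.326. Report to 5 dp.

(-0.39262, 2.15482)

Margin = 2.326 × 0.5476 = 1.273718
Interval: 0.8811 ± 1.273718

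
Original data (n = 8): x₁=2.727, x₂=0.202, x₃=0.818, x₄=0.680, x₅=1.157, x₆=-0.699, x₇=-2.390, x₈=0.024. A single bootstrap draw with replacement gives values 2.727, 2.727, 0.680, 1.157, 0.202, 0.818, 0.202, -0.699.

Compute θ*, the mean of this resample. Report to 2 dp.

θ* = 0.98

Mean = (2.727 + 2.727 + 0.680 + 1.157 + 0.202 + 0.818 + 0.202 + (-0.699)) / 8 = 7.8140 / 8 = 0.98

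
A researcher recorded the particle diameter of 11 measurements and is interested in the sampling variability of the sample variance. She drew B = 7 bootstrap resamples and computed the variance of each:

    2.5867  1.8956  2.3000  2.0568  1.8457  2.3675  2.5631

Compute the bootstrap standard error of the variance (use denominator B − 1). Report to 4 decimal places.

SE* = 0.3032

Bootstrap SE is the standard deviation of the 7 replicate variances.
Mean of replicates: (2.5867 + 1.8956 + 2.3000 + 2.0568 + 1.8457 + 2.3675 + 2.5631) / 7 = 15.61540 / 7 = 2.23077
Sum of squared deviations: (+0.35593)² + (−0.33517)² + (+0.06923)² + (−0.17397)² + (−0.38507)² + (+0.13673)² + (+0.33233)² = 0.55150
Variance = 0.55150 / 6 = 0.09192
SE* = √0.09192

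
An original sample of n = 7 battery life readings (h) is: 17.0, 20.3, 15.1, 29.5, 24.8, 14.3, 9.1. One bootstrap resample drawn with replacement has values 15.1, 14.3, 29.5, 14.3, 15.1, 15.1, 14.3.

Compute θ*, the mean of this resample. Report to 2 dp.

Mean = (15.1 + 14.3 + 29.5 + 14.3 + 15.1 + 15.1 + 14.3) / 7 = 117.70 / 7 = 16.81

θ* = 16.81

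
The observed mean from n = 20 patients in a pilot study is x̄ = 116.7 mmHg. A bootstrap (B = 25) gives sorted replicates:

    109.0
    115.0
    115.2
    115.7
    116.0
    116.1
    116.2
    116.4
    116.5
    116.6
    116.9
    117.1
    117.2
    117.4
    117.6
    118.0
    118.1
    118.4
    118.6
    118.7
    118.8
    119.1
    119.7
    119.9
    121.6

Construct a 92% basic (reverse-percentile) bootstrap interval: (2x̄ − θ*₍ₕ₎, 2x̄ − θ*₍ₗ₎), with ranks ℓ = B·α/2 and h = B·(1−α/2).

Percentile endpoints at ranks 1 and 24: θ*₍1₎ = 109.0, θ*₍24₎ = 119.9.
Basic interval reflects these around x̄:
  lower = 2 × 116.7 − 119.9 = 113.5
  upper = 2 × 116.7 − 109.0 = 124.4

(113.5, 124.4)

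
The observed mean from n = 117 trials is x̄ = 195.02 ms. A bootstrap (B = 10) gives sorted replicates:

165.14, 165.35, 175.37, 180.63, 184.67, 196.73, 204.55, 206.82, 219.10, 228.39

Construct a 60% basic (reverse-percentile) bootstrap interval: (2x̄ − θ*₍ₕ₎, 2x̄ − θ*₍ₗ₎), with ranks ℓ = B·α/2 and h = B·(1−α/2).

Percentile endpoints at ranks 2 and 8: θ*₍2₎ = 165.35, θ*₍8₎ = 206.82.
Basic interval reflects these around x̄:
  lower = 2 × 195.02 − 206.82 = 183.22
  upper = 2 × 195.02 − 165.35 = 224.69

(183.22, 224.69)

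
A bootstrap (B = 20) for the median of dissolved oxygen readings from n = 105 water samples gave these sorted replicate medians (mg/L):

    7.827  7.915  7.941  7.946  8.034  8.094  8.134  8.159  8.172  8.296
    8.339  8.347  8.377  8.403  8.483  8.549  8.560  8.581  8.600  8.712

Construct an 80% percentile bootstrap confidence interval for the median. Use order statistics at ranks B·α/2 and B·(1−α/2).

(7.915, 8.581)

α = 0.20; lower rank = 20 × 0.100 = 2; upper rank = 20 × 0.900 = 18.
The 2nd smallest replicate is 7.915; the 18th is 8.581.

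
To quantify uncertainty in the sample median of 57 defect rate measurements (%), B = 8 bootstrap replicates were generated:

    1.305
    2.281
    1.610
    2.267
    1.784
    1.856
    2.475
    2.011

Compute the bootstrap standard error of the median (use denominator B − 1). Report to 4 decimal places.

SE* = 0.3887

Bootstrap SE is the standard deviation of the 8 replicate medians.
Mean of replicates: (1.305 + 2.281 + 1.610 + 2.267 + 1.784 + 1.856 + 2.475 + 2.011) / 8 = 15.58900 / 8 = 1.94863
Sum of squared deviations: (−0.64363)² + (+0.33238)² + (−0.33862)² + (+0.31837)² + (−0.16463)² + (−0.09262)² + (+0.52638)² + (+0.06238)² = 1.05740
Variance = 1.05740 / 7 = 0.15106
SE* = √0.15106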